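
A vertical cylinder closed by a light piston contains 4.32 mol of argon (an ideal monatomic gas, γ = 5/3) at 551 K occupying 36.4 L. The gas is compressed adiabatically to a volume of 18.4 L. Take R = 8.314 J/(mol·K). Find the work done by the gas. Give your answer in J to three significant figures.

W ≈ -17100 J

Adiabatic: TV^(γ−1) = const with γ = 5/3.
T₂ = T₁ (V₁/V₂)^(γ−1) = 551 × (36.4/18.4)^0.667 = 551 × 1.576 = 868.3 K.
W_by = nCᵥ(T₁ − T₂) = (4.32)(12.47)(551 − 868.3) = -17095 J.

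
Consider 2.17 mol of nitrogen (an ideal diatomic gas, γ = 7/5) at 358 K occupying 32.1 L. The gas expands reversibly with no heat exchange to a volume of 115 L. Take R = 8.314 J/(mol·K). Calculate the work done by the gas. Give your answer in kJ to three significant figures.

W ≈ 6.45 kJ

Adiabatic: TV^(γ−1) = const with γ = 7/5.
T₂ = T₁ (V₁/V₂)^(γ−1) = 358 × (32.1/115)^0.4 = 358 × 0.6002 = 214.9 K.
W_by = nCᵥ(T₁ − T₂) = (2.17)(20.79)(358 − 214.9) = 6455 J.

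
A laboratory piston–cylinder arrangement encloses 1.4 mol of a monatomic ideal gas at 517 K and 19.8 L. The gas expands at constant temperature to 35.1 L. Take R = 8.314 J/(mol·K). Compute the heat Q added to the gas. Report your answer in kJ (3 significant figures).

Isothermal ⇒ ΔU = 0, so Q = W = nRT ln(V₂/V₁).
Q = (1.4)(8.314)(517) ln(35.1/19.8) = 6018 × 0.5725 = 3445 J.

Q ≈ 3.45 kJ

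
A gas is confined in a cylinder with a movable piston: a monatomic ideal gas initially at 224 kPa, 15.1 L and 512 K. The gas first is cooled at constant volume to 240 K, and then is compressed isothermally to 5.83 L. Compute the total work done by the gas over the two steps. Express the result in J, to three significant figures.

Step 1 (isochoric): W = 0 (constant volume).
After step 1: P = 105 kPa (V unchanged).
Step 2 (isothermal): W = P₁V₁ ln(V₂/V₁) = (1586) ln(5.83/15.1) = -1509 J.
W_total = 0 − 1509 = -1509 J.

W_total ≈ -1510 J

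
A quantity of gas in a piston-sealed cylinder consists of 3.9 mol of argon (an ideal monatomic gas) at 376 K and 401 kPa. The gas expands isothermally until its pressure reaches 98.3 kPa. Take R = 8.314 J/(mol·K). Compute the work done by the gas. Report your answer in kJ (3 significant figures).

W ≈ 17.1 kJ

Isothermal process: W = nRT ln(V₂/V₁) = nRT ln(P₁/P₂).
W = (3.9)(8.314)(376) × ln(401/98.3)
  = 12192 × ln(4.079) = 12192 × 1.406
W_by_gas = 17141 J.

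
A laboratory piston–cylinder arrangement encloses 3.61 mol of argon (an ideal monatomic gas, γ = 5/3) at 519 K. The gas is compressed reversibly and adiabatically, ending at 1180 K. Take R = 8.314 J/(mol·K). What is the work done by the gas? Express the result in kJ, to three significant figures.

Adiabatic ⇒ Q = 0, so W_by = −ΔU = nCᵥ(T₁ − T₂).
Cᵥ = 3R/2 = 12.47 J/(mol·K).
W = (3.61)(12.47)(519 − 1180) = -29758 J.

W ≈ -29.8 kJ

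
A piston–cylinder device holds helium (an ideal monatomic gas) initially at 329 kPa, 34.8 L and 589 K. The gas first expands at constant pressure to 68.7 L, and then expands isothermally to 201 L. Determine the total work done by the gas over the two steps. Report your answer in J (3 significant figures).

W_total ≈ 35400 J

Step 1 (isobaric): W = PΔV = (329 kPa)(68.7 − 34.8 L) = 11153 J.
After step 1: P = 329 kPa, V = 68.7 L, T = 1163 K.
Step 2 (isothermal): W = P₁V₁ ln(V₂/V₁) = (22602) ln(201/68.7) = 24265 J.
W_total = 11153 + 24265 = 35418 J.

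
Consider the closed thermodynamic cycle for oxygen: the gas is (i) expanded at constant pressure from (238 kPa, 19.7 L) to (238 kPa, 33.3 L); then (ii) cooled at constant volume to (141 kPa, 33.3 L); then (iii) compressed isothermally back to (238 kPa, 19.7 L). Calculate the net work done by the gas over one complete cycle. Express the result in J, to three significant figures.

W_net ≈ 772 J

Leg (i): W = PΔV = (238)(33.3 − 19.7) = 3237 J.
Leg (ii): W = 0.
Leg (iii): W = PᵢVᵢ ln(V_f/Vᵢ) = (4695) ln(19.7/33.3) = -2465 J.
W_net = 3237 − 2465 = 772.1 J.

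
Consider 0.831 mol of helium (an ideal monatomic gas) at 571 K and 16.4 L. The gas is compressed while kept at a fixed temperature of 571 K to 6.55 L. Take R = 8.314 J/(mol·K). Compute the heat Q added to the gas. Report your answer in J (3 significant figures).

Isothermal ⇒ ΔU = 0, so Q = W = nRT ln(V₂/V₁).
Q = (0.831)(8.314)(571) ln(6.55/16.4) = 3945 × -0.9178 = -3621 J.

Q ≈ -3620 J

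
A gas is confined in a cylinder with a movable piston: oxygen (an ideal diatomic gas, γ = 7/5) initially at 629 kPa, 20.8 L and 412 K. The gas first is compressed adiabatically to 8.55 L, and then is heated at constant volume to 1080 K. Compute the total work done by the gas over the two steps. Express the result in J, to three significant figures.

W_total ≈ -14000 J

Step 1 (adiabatic): W = (P₁V₁ − P₂V₂)/(γ−1) = (13083 − 18670)/0.4 = -13968 J.
Step 2 (isochoric): W = 0 (constant volume).
W_total = -13968 + 0 = -13968 J.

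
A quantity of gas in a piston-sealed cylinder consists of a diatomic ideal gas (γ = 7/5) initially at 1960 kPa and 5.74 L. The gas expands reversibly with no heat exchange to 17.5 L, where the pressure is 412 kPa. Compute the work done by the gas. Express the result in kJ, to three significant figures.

W ≈ 10.1 kJ

Adiabatic: W = (P₁V₁ − P₂V₂)/(γ − 1) with γ = 7/5.
P₁V₁ = 11250 J, P₂V₂ = 7210 J.
W = (11250 − 7210) / 0.4 = 10101 J.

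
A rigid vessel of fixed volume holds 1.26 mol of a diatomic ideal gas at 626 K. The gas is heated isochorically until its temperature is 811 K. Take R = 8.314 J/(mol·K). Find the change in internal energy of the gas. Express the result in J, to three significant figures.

Constant volume ⇒ W = 0, so Q = ΔU = nCᵥΔT with Cᵥ = 5R/2 = 20.79 J/(mol·K).
ΔU = (1.26)(20.79)(811 − 626) = 4845 J.

ΔU ≈ 4840 J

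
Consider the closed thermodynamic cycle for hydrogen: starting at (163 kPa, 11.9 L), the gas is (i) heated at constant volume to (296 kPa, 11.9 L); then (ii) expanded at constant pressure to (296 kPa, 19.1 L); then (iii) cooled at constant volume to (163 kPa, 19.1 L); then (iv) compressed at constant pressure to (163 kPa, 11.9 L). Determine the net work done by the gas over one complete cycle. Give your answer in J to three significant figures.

Constant-volume legs do no work.
W(ii) = (296)(19.1 − 11.9) = 2131 J; W(iv) = (163)(11.9 − 19.1) = -1174 J.
W_net = 2131 − 1174 = 957.6 J (the clockwise enclosed area).

W_net ≈ 958 J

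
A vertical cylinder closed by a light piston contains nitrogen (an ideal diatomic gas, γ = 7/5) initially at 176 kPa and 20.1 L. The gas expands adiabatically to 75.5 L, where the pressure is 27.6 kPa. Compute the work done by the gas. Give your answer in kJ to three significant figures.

W ≈ 3.63 kJ

Adiabatic: W = (P₁V₁ − P₂V₂)/(γ − 1) with γ = 7/5.
P₁V₁ = 3538 J, P₂V₂ = 2084 J.
W = (3538 − 2084) / 0.4 = 3635 J.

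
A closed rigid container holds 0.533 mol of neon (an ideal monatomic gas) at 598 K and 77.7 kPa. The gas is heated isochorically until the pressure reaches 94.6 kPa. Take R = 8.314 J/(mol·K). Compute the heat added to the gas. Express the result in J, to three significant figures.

Q ≈ 865 J

Constant volume ⇒ W = 0, so Q = ΔU = nCᵥΔT with Cᵥ = 3R/2 = 12.47 J/(mol·K).
At constant V, T₂/T₁ = P₂/P₁ ⇒ ΔT = T₁(P₂/P₁ − 1) = 598·(94.6/77.7 − 1) = 130.1 K.
ΔU = (0.533)(12.47)(130.1) = 864.6 J.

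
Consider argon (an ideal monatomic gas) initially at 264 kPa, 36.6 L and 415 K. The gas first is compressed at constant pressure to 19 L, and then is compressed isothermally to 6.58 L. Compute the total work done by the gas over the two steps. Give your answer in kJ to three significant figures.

W_total ≈ -9.97 kJ

Step 1 (isobaric): W = PΔV = (264 kPa)(19 − 36.6 L) = -4646 J.
After step 1: P = 264 kPa, V = 19 L, T = 215.4 K.
Step 2 (isothermal): W = P₁V₁ ln(V₂/V₁) = (5016) ln(6.58/19) = -5319 J.
W_total = -4646 − 5319 = -9965 J.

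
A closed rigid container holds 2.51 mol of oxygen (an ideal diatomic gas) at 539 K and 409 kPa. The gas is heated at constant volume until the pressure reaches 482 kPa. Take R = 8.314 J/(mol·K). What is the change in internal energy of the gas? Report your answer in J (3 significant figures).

ΔU ≈ 5020 J

Constant volume ⇒ W = 0, so Q = ΔU = nCᵥΔT with Cᵥ = 5R/2 = 20.79 J/(mol·K).
At constant V, T₂/T₁ = P₂/P₁ ⇒ ΔT = T₁(P₂/P₁ − 1) = 539·(482/409 − 1) = 96.2 K.
ΔU = (2.51)(20.79)(96.2) = 5019 J.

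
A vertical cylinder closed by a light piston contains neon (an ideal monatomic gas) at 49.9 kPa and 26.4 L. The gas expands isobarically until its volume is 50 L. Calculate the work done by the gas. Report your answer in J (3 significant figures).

Isobaric: W = P ΔV.
W = (49.9 kPa)(50 − 26.4 L) = (49.9)(23.6) = 1178 J.

W ≈ 1180 J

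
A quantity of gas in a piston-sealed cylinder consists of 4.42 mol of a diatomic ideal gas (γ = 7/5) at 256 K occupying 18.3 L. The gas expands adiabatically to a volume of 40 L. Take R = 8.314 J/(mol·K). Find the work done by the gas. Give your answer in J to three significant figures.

W ≈ 6320 J

Adiabatic: TV^(γ−1) = const with γ = 7/5.
T₂ = T₁ (V₁/V₂)^(γ−1) = 256 × (18.3/40)^0.4 = 256 × 0.7314 = 187.2 K.
W_by = nCᵥ(T₁ − T₂) = (4.42)(20.79)(256 − 187.2) = 6317 J.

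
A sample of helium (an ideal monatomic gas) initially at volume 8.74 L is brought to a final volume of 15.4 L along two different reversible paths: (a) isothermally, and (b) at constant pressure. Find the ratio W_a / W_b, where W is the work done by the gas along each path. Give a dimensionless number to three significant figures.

W_a / W_b ≈ 0.743

Path (a) isothermal: W = P₁V₁ ln(V₂/V₁) → W_a/(P₁V₁) = 0.5665.
Path (b) isobaric: W = P₁(V₂ − V₁) → W_b/(P₁V₁) = 0.762.
W_a / W_b = 0.5665 / 0.762 = 0.7434.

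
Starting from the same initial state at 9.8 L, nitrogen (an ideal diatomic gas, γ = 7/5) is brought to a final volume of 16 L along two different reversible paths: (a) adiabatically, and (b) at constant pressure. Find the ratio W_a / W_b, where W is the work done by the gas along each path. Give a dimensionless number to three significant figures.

W_a / W_b ≈ 0.704

Path (a) adiabatic: W = P₁V₁(1 − (V₁/V₂)^(γ−1))/(γ−1) → W_a/(P₁V₁) = 0.4451.
Path (b) isobaric: W = P₁(V₂ − V₁) → W_b/(P₁V₁) = 0.6327.
W_a / W_b = 0.4451 / 0.6327 = 0.7036.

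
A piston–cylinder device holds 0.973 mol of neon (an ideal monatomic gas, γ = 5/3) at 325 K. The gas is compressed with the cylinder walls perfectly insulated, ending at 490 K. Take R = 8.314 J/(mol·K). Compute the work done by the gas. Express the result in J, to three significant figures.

W ≈ -2000 J

Adiabatic ⇒ Q = 0, so W_by = −ΔU = nCᵥ(T₁ − T₂).
Cᵥ = 3R/2 = 12.47 J/(mol·K).
W = (0.973)(12.47)(325 − 490) = -2002 J.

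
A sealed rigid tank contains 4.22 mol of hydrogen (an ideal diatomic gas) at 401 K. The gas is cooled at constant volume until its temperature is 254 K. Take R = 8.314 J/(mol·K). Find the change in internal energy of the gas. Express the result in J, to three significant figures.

ΔU ≈ -12900 J

Constant volume ⇒ W = 0, so Q = ΔU = nCᵥΔT with Cᵥ = 5R/2 = 20.79 J/(mol·K).
ΔU = (4.22)(20.79)(254 − 401) = -12894 J.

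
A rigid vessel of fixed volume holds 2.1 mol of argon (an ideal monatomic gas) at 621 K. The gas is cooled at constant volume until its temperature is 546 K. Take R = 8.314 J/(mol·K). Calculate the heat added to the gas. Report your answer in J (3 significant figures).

Q ≈ -1960 J

Constant volume ⇒ W = 0, so Q = ΔU = nCᵥΔT with Cᵥ = 3R/2 = 12.47 J/(mol·K).
ΔU = (2.1)(12.47)(546 − 621) = -1964 J.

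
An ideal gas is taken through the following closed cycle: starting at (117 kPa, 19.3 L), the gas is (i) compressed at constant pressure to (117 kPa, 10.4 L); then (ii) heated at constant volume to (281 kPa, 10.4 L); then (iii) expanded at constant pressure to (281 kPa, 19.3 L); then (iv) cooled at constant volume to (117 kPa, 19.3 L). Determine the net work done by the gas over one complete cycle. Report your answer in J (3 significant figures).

W_net ≈ 1460 J

Constant-volume legs do no work.
W(i) = (117)(10.4 − 19.3) = -1041 J; W(iii) = (281)(19.3 − 10.4) = 2501 J.
W_net = -1041 + 2501 = 1460 J (the clockwise enclosed area).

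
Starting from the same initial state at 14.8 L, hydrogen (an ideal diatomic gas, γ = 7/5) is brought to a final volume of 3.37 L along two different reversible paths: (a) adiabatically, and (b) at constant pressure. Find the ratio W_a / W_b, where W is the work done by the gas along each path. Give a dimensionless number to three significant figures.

W_a / W_b ≈ 2.61

Path (a) adiabatic: W = P₁V₁(1 − (V₁/V₂)^(γ−1))/(γ−1) → W_a/(P₁V₁) = -2.018.
Path (b) isobaric: W = P₁(V₂ − V₁) → W_b/(P₁V₁) = -0.7723.
W_a / W_b = -2.018 / -0.7723 = 2.614.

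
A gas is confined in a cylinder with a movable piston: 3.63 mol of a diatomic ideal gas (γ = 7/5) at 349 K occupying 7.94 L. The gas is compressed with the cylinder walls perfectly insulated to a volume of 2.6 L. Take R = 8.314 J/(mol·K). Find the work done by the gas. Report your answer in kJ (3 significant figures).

Adiabatic: TV^(γ−1) = const with γ = 7/5.
T₂ = T₁ (V₁/V₂)^(γ−1) = 349 × (7.94/2.6)^0.4 = 349 × 1.563 = 545.5 K.
W_by = nCᵥ(T₁ − T₂) = (3.63)(20.79)(349 − 545.5) = -14823 J.

W ≈ -14.8 kJ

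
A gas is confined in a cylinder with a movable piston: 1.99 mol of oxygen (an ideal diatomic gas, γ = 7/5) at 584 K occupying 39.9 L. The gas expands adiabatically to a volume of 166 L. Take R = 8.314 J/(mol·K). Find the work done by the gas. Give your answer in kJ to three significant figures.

W ≈ 10.5 kJ

Adiabatic: TV^(γ−1) = const with γ = 7/5.
T₂ = T₁ (V₁/V₂)^(γ−1) = 584 × (39.9/166)^0.4 = 584 × 0.5654 = 330.2 K.
W_by = nCᵥ(T₁ − T₂) = (1.99)(20.79)(584 − 330.2) = 10498 J.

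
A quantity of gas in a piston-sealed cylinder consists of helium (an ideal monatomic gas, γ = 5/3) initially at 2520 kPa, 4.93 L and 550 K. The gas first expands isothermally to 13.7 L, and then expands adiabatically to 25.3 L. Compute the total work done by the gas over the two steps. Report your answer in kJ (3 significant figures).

W_total ≈ 19.0 kJ

Step 1 (isothermal): W = P₁V₁ ln(V₂/V₁) = (12424) ln(13.7/4.93) = 12698 J.
After step 1: P = 906.8 kPa, V = 13.7 L, T = 550 K.
Step 2 (adiabatic): W = (P₁V₁ − P₂V₂)/(γ−1) = (12424 − 8254)/0.667 = 6255 J.
W_total = 12698 + 6255 = 18953 J.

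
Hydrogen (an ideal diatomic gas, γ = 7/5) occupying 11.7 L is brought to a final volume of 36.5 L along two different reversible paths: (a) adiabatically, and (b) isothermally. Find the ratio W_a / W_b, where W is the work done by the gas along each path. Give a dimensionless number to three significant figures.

Path (a) adiabatic: W = P₁V₁(1 − (V₁/V₂)^(γ−1))/(γ−1) → W_a/(P₁V₁) = 0.914.
Path (b) isothermal: W = P₁V₁ ln(V₂/V₁) → W_b/(P₁V₁) = 1.138.
W_a / W_b = 0.914 / 1.138 = 0.8034.

W_a / W_b ≈ 0.803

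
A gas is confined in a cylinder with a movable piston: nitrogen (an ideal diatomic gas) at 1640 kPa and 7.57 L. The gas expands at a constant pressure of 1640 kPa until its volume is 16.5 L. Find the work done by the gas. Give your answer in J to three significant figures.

W ≈ 14600 J

Isobaric: W = P ΔV.
W = (1640 kPa)(16.5 − 7.57 L) = (1640)(8.93) = 14645 J.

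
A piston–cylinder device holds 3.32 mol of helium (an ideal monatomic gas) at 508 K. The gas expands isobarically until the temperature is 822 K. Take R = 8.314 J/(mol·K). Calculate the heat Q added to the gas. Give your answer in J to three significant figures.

Isobaric: W = nRΔT = (3.32)(8.314)(314) = 8667 J.
ΔU = nCᵥΔT with Cᵥ = 3R/2: ΔU = (3.32)(12.47)(314) = 13001 J.
Q = ΔU + W = 13001 + 8667 = 21668 J.

Q ≈ 21700 J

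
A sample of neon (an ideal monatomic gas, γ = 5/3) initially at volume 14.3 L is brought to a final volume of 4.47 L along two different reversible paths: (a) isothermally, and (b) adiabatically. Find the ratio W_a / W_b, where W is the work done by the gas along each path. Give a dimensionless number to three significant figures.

Path (a) isothermal: W = P₁V₁ ln(V₂/V₁) → W_a/(P₁V₁) = -1.163.
Path (b) adiabatic: W = P₁V₁(1 − (V₁/V₂)^(γ−1))/(γ−1) → W_b/(P₁V₁) = -1.757.
W_a / W_b = -1.163 / -1.757 = 0.662.

W_a / W_b ≈ 0.662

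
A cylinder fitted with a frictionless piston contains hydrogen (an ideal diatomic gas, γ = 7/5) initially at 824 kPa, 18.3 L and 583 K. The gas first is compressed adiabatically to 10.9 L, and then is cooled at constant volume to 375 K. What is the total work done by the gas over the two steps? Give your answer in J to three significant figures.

Step 1 (adiabatic): W = (P₁V₁ − P₂V₂)/(γ−1) = (15079 − 18552)/0.4 = -8682 J.
Step 2 (isochoric): W = 0 (constant volume).
W_total = -8682 + 0 = -8682 J.

W_total ≈ -8680 J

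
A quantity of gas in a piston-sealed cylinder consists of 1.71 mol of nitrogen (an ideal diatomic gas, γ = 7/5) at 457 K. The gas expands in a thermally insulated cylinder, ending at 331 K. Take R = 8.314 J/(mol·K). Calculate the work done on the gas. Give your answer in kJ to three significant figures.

Adiabatic ⇒ Q = 0, so W_by = −ΔU = nCᵥ(T₁ − T₂).
Cᵥ = 5R/2 = 20.79 J/(mol·K).
W = (1.71)(20.79)(457 − 331) = 4478 J.
Work on gas = −W_by = -4478 J.

W ≈ -4.48 kJ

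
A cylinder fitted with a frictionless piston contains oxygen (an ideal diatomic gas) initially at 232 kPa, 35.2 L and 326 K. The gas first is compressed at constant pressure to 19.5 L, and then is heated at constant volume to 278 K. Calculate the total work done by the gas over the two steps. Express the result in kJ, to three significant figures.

Step 1 (isobaric): W = PΔV = (232 kPa)(19.5 − 35.2 L) = -3642 J.
Step 2 (isochoric): W = 0 (constant volume).
W_total = -3642 + 0 = -3642 J.

W_total ≈ -3.64 kJ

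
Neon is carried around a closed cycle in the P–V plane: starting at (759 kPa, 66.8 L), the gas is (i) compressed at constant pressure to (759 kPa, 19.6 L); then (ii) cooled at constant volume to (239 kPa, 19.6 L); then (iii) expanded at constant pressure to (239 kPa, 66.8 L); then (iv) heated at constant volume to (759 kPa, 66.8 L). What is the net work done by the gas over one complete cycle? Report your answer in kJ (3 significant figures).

Constant-volume legs do no work.
W(i) = (759)(19.6 − 66.8) = -35825 J; W(iii) = (239)(66.8 − 19.6) = 11281 J.
W_net = -35825 + 11281 = -24544 J (the counter-clockwise enclosed area).

W_net ≈ -24.5 kJ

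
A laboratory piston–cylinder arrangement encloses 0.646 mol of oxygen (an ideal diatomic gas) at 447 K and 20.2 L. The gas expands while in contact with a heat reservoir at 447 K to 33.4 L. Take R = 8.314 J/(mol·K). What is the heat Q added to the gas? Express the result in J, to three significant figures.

Isothermal ⇒ ΔU = 0, so Q = W = nRT ln(V₂/V₁).
Q = (0.646)(8.314)(447) ln(33.4/20.2) = 2401 × 0.5029 = 1207 J.

Q ≈ 1210 J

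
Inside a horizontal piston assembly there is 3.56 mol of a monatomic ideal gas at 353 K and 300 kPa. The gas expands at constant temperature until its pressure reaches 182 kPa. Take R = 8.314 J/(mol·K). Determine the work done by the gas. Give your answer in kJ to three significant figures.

Isothermal process: W = nRT ln(V₂/V₁) = nRT ln(P₁/P₂).
W = (3.56)(8.314)(353) × ln(300/182)
  = 10448 × ln(1.648) = 10448 × 0.4998
W_by_gas = 5222 J.

W ≈ 5.22 kJ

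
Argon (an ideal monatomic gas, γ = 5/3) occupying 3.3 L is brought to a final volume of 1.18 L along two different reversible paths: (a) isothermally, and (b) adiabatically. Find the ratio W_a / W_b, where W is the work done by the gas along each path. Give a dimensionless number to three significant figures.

Path (a) isothermal: W = P₁V₁ ln(V₂/V₁) → W_a/(P₁V₁) = -1.028.
Path (b) adiabatic: W = P₁V₁(1 − (V₁/V₂)^(γ−1))/(γ−1) → W_b/(P₁V₁) = -1.477.
W_a / W_b = -1.028 / -1.477 = 0.6961.

W_a / W_b ≈ 0.696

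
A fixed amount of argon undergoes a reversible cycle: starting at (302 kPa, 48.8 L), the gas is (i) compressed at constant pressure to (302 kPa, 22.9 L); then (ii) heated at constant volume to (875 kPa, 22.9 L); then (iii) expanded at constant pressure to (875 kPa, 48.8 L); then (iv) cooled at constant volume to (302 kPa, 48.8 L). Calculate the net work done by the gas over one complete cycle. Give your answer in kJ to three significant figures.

Constant-volume legs do no work.
W(i) = (302)(22.9 − 48.8) = -7822 J; W(iii) = (875)(48.8 − 22.9) = 22662 J.
W_net = -7822 + 22662 = 14841 J (the clockwise enclosed area).

W_net ≈ 14.8 kJ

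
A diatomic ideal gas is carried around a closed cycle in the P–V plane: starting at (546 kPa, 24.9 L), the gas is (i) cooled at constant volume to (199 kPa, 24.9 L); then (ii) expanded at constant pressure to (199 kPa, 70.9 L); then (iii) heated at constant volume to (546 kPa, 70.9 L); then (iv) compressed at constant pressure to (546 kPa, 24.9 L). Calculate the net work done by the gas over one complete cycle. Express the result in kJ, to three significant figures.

W_net ≈ -16.0 kJ

Constant-volume legs do no work.
W(ii) = (199)(70.9 − 24.9) = 9154 J; W(iv) = (546)(24.9 − 70.9) = -25116 J.
W_net = 9154 − 25116 = -15962 J (the counter-clockwise enclosed area).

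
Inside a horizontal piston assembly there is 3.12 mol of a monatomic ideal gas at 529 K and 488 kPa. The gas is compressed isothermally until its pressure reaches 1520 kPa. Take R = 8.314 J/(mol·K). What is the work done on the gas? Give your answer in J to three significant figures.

W ≈ 15600 J

Isothermal process: W = nRT ln(V₂/V₁) = nRT ln(P₁/P₂).
W = (3.12)(8.314)(529) × ln(488/1520)
  = 13722 × ln(0.3211) = 13722 × -1.136
W_by_gas = -15590 J; work on gas = −W_by = 15590 J.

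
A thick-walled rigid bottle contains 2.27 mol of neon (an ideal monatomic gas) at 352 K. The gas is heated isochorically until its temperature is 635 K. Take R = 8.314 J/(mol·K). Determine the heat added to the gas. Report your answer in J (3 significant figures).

Q ≈ 8010 J

Constant volume ⇒ W = 0, so Q = ΔU = nCᵥΔT with Cᵥ = 3R/2 = 12.47 J/(mol·K).
ΔU = (2.27)(12.47)(635 − 352) = 8011 J.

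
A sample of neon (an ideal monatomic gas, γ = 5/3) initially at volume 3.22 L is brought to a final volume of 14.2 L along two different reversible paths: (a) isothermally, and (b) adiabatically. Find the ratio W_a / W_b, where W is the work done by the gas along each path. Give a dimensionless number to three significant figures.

W_a / W_b ≈ 1.57

Path (a) isothermal: W = P₁V₁ ln(V₂/V₁) → W_a/(P₁V₁) = 1.484.
Path (b) adiabatic: W = P₁V₁(1 − (V₁/V₂)^(γ−1))/(γ−1) → W_b/(P₁V₁) = 0.9422.
W_a / W_b = 1.484 / 0.9422 = 1.575.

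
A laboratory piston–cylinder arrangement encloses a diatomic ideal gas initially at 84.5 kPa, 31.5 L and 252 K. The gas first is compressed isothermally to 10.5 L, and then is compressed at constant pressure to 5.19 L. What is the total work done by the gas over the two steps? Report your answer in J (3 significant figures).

Step 1 (isothermal): W = P₁V₁ ln(V₂/V₁) = (2662) ln(10.5/31.5) = -2924 J.
After step 1: P = 253.5 kPa, V = 10.5 L, T = 252 K.
Step 2 (isobaric): W = PΔV = (253.5 kPa)(5.19 − 10.5 L) = -1346 J.
W_total = -2924 − 1346 = -4270 J.

W_total ≈ -4270 J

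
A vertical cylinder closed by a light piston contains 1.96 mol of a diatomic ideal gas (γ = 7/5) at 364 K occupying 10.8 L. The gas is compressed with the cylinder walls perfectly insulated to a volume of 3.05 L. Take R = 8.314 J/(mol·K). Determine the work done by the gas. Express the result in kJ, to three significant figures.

W ≈ -9.76 kJ

Adiabatic: TV^(γ−1) = const with γ = 7/5.
T₂ = T₁ (V₁/V₂)^(γ−1) = 364 × (10.8/3.05)^0.4 = 364 × 1.658 = 603.6 K.
W_by = nCᵥ(T₁ − T₂) = (1.96)(20.79)(364 − 603.6) = -9761 J.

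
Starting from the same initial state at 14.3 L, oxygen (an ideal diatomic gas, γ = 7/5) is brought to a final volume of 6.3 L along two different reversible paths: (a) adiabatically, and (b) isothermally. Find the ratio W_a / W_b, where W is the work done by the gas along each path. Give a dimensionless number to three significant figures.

Path (a) adiabatic: W = P₁V₁(1 − (V₁/V₂)^(γ−1))/(γ−1) → W_a/(P₁V₁) = -0.9701.
Path (b) isothermal: W = P₁V₁ ln(V₂/V₁) → W_b/(P₁V₁) = -0.8197.
W_a / W_b = -0.9701 / -0.8197 = 1.183.

W_a / W_b ≈ 1.18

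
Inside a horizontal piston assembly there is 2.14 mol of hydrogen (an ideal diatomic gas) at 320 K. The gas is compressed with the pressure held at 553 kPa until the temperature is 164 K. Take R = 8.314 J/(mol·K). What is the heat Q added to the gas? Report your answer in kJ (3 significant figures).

Q ≈ -9.71 kJ

Isobaric: W = nRΔT = (2.14)(8.314)(-156) = -2776 J.
ΔU = nCᵥΔT with Cᵥ = 5R/2: ΔU = (2.14)(20.79)(-156) = -6939 J.
Q = ΔU + W = -6939 − 2776 = -9714 J.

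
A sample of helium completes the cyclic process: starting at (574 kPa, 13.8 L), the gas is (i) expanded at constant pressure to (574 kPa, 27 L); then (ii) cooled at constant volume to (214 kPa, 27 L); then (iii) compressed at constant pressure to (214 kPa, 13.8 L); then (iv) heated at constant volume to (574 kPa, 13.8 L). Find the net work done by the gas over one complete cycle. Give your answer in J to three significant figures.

W_net ≈ 4750 J

Constant-volume legs do no work.
W(i) = (574)(27 − 13.8) = 7577 J; W(iii) = (214)(13.8 − 27) = -2825 J.
W_net = 7577 − 2825 = 4752 J (the clockwise enclosed area).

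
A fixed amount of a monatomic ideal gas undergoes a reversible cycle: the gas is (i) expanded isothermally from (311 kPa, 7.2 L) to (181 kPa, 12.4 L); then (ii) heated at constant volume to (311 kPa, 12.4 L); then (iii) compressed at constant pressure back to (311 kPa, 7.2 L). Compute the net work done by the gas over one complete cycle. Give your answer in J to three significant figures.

Leg (i): W = PᵢVᵢ ln(V_f/Vᵢ) = (2239) ln(12.4/7.2) = 1217 J.
Leg (ii): W = 0.
Leg (iii): W = PΔV = (311)(7.2 − 12.4) = -1617 J.
W_net = 1217 − 1617 = -399.9 J.

W_net ≈ -400 J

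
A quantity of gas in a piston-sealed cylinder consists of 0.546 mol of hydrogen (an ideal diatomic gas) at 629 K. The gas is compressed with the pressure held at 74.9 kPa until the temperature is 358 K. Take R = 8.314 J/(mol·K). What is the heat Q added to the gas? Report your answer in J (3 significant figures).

Isobaric: W = nRΔT = (0.546)(8.314)(-271) = -1230 J.
ΔU = nCᵥΔT with Cᵥ = 5R/2: ΔU = (0.546)(20.79)(-271) = -3075 J.
Q = ΔU + W = -3075 − 1230 = -4306 J.

Q ≈ -4310 J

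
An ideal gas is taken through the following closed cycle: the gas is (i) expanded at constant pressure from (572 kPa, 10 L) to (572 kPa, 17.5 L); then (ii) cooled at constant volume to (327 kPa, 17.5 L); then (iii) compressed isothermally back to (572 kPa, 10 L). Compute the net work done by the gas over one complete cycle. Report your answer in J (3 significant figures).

W_net ≈ 1090 J

Leg (i): W = PΔV = (572)(17.5 − 10) = 4290 J.
Leg (ii): W = 0.
Leg (iii): W = PᵢVᵢ ln(V_f/Vᵢ) = (5722) ln(10/17.5) = -3202 J.
W_net = 4290 − 3202 = 1088 J.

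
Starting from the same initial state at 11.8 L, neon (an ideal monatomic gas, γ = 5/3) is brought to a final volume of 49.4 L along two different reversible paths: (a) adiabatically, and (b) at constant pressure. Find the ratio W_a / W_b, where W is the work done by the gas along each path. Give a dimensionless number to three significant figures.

W_a / W_b ≈ 0.290

Path (a) adiabatic: W = P₁V₁(1 − (V₁/V₂)^(γ−1))/(γ−1) → W_a/(P₁V₁) = 0.9225.
Path (b) isobaric: W = P₁(V₂ − V₁) → W_b/(P₁V₁) = 3.186.
W_a / W_b = 0.9225 / 3.186 = 0.2895.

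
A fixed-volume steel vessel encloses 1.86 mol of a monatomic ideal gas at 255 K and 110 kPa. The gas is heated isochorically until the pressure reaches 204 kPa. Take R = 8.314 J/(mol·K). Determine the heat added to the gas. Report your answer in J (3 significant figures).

Constant volume ⇒ W = 0, so Q = ΔU = nCᵥΔT with Cᵥ = 3R/2 = 12.47 J/(mol·K).
At constant V, T₂/T₁ = P₂/P₁ ⇒ ΔT = T₁(P₂/P₁ − 1) = 255·(204/110 − 1) = 217.9 K.
ΔU = (1.86)(12.47)(217.9) = 5055 J.

Q ≈ 5050 J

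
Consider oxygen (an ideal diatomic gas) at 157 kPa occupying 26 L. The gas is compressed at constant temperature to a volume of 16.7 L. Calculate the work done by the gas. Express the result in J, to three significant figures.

Isothermal: W = nRT ln(V₂/V₁) = P₁V₁ ln(V₂/V₁).
P₁V₁ = (157 kPa)(26 L) = 4082 J.
W = 4082 × ln(16.7/26) = 4082 × -0.4427
W_by_gas = -1807 J.

W ≈ -1810 J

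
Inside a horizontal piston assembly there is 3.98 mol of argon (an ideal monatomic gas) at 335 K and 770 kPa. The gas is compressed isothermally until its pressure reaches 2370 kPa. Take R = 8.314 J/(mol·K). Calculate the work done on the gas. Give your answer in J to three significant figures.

W ≈ 12500 J

Isothermal process: W = nRT ln(V₂/V₁) = nRT ln(P₁/P₂).
W = (3.98)(8.314)(335) × ln(770/2370)
  = 11085 × ln(0.3249) = 11085 × -1.124
W_by_gas = -12462 J; work on gas = −W_by = 12462 J.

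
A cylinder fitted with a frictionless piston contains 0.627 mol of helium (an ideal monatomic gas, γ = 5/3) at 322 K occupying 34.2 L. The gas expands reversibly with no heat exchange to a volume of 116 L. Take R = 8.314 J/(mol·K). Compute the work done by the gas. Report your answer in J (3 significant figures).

Adiabatic: TV^(γ−1) = const with γ = 5/3.
T₂ = T₁ (V₁/V₂)^(γ−1) = 322 × (34.2/116)^0.667 = 322 × 0.443 = 142.6 K.
W_by = nCᵥ(T₁ − T₂) = (0.627)(12.47)(322 − 142.6) = 1402 J.

W ≈ 1400 J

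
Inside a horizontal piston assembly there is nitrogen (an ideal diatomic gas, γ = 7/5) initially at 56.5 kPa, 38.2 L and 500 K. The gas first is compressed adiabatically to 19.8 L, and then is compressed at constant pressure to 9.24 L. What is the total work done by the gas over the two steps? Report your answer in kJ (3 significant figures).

W_total ≈ -3.12 kJ

Step 1 (adiabatic): W = (P₁V₁ − P₂V₂)/(γ−1) = (2158 − 2807)/0.4 = -1622 J.
After step 1: P = 141.8 kPa, V = 19.8 L, T = 650.3 K.
Step 2 (isobaric): W = PΔV = (141.8 kPa)(9.24 − 19.8 L) = -1497 J.
W_total = -1622 − 1497 = -3119 J.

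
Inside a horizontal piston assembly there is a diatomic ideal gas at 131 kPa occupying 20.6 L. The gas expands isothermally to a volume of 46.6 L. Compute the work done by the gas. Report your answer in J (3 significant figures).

W ≈ 2200 J

Isothermal: W = nRT ln(V₂/V₁) = P₁V₁ ln(V₂/V₁).
P₁V₁ = (131 kPa)(20.6 L) = 2699 J.
W = 2699 × ln(46.6/20.6) = 2699 × 0.8163
W_by_gas = 2203 J.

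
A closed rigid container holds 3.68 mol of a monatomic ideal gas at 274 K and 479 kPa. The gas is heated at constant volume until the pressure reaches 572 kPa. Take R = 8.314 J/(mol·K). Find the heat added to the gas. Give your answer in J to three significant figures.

Q ≈ 2440 J

Constant volume ⇒ W = 0, so Q = ΔU = nCᵥΔT with Cᵥ = 3R/2 = 12.47 J/(mol·K).
At constant V, T₂/T₁ = P₂/P₁ ⇒ ΔT = T₁(P₂/P₁ − 1) = 274·(572/479 − 1) = 53.2 K.
ΔU = (3.68)(12.47)(53.2) = 2441 J.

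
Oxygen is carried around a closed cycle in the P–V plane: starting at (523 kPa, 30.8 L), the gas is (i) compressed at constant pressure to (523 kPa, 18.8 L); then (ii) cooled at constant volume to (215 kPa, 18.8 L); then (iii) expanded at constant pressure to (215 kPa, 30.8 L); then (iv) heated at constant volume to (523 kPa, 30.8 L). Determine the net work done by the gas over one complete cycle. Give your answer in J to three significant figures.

Constant-volume legs do no work.
W(i) = (523)(18.8 − 30.8) = -6276 J; W(iii) = (215)(30.8 − 18.8) = 2580 J.
W_net = -6276 + 2580 = -3696 J (the counter-clockwise enclosed area).

W_net ≈ -3700 J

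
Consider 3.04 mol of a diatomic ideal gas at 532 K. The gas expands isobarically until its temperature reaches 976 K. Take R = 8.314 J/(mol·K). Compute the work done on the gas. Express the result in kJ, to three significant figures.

W ≈ -11.2 kJ

Isobaric: W = P ΔV = nR ΔT.
W = (3.04)(8.314)(976 − 532) = 11222 J.
Work on gas = −W_by = -11222 J.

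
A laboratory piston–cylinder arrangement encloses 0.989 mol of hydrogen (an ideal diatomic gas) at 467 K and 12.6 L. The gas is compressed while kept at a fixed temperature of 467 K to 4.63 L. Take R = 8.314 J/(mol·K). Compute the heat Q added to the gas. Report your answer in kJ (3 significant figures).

Isothermal ⇒ ΔU = 0, so Q = W = nRT ln(V₂/V₁).
Q = (0.989)(8.314)(467) ln(4.63/12.6) = 3840 × -1.001 = -3844 J.

Q ≈ -3.84 kJ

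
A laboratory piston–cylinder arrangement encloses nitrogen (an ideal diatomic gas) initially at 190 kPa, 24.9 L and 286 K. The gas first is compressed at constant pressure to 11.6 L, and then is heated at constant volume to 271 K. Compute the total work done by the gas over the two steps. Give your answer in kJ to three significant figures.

W_total ≈ -2.53 kJ

Step 1 (isobaric): W = PΔV = (190 kPa)(11.6 − 24.9 L) = -2527 J.
Step 2 (isochoric): W = 0 (constant volume).
W_total = -2527 + 0 = -2527 J.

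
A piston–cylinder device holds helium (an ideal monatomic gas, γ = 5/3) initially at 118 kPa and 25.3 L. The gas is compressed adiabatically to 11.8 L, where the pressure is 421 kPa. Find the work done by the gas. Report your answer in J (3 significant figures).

W ≈ -2970 J

Adiabatic: W = (P₁V₁ − P₂V₂)/(γ − 1) with γ = 5/3.
P₁V₁ = 2985 J, P₂V₂ = 4968 J.
W = (2985 − 4968) / 0.6667 = -2974 J.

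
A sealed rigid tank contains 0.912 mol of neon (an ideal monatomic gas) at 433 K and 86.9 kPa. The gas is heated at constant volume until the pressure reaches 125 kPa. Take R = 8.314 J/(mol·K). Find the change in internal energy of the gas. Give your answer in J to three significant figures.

Constant volume ⇒ W = 0, so Q = ΔU = nCᵥΔT with Cᵥ = 3R/2 = 12.47 J/(mol·K).
At constant V, T₂/T₁ = P₂/P₁ ⇒ ΔT = T₁(P₂/P₁ − 1) = 433·(125/86.9 − 1) = 189.8 K.
ΔU = (0.912)(12.47)(189.8) = 2159 J.

ΔU ≈ 2160 J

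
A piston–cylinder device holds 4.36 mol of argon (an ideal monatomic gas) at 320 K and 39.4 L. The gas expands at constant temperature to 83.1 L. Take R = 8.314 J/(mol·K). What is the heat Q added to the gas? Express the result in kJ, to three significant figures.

Q ≈ 8.66 kJ

Isothermal ⇒ ΔU = 0, so Q = W = nRT ln(V₂/V₁).
Q = (4.36)(8.314)(320) ln(83.1/39.4) = 11600 × 0.7463 = 8657 J.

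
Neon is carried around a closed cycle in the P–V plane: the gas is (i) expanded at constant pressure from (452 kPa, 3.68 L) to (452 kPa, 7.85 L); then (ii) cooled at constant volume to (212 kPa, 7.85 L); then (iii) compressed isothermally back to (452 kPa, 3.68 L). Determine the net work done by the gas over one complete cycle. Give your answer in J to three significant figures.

W_net ≈ 624 J

Leg (i): W = PΔV = (452)(7.85 − 3.68) = 1885 J.
Leg (ii): W = 0.
Leg (iii): W = PᵢVᵢ ln(V_f/Vᵢ) = (1664) ln(3.68/7.85) = -1261 J.
W_net = 1885 − 1261 = 624 J.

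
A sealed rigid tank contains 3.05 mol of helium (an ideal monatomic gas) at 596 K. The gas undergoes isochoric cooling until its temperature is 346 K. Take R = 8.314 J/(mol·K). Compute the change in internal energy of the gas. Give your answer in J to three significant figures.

Constant volume ⇒ W = 0, so Q = ΔU = nCᵥΔT with Cᵥ = 3R/2 = 12.47 J/(mol·K).
ΔU = (3.05)(12.47)(346 − 596) = -9509 J.

ΔU ≈ -9510 J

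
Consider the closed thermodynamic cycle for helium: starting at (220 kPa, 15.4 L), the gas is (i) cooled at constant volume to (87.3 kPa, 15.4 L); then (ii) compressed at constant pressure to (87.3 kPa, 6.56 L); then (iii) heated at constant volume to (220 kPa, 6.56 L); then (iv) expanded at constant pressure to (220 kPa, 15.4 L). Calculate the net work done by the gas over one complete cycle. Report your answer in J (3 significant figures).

Constant-volume legs do no work.
W(ii) = (87.3)(6.56 − 15.4) = -771.7 J; W(iv) = (220)(15.4 − 6.56) = 1945 J.
W_net = -771.7 + 1945 = 1173 J (the clockwise enclosed area).

W_net ≈ 1170 J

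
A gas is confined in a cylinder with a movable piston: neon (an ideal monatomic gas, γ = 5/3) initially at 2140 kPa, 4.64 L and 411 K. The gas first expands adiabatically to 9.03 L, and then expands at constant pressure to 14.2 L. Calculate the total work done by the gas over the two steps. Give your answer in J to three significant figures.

Step 1 (adiabatic): W = (P₁V₁ − P₂V₂)/(γ−1) = (9930 − 6370)/0.667 = 5339 J.
After step 1: P = 705.4 kPa, V = 9.03 L, T = 263.7 K.
Step 2 (isobaric): W = PΔV = (705.4 kPa)(14.2 − 9.03 L) = 3647 J.
W_total = 5339 + 3647 = 8986 J.

W_total ≈ 8990 J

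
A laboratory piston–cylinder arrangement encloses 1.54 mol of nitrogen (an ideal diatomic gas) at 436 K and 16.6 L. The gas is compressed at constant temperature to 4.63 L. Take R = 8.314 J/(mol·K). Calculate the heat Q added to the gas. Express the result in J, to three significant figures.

Isothermal ⇒ ΔU = 0, so Q = W = nRT ln(V₂/V₁).
Q = (1.54)(8.314)(436) ln(4.63/16.6) = 5582 × -1.277 = -7128 J.

Q ≈ -7130 J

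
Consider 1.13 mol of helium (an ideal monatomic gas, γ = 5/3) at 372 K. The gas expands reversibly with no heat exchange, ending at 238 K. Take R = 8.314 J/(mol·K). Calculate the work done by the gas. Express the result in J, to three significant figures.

Adiabatic ⇒ Q = 0, so W_by = −ΔU = nCᵥ(T₁ − T₂).
Cᵥ = 3R/2 = 12.47 J/(mol·K).
W = (1.13)(12.47)(372 − 238) = 1888 J.

W ≈ 1890 J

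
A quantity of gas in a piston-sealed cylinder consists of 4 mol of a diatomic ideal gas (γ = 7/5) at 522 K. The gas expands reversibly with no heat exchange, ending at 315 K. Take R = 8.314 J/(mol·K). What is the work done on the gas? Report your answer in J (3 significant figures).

Adiabatic ⇒ Q = 0, so W_by = −ΔU = nCᵥ(T₁ − T₂).
Cᵥ = 5R/2 = 20.79 J/(mol·K).
W = (4)(20.79)(522 − 315) = 17210 J.
Work on gas = −W_by = -17210 J.

W ≈ -17200 J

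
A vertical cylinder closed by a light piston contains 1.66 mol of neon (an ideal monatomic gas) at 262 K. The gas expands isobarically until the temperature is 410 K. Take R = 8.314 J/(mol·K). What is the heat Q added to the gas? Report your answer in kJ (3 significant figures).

Isobaric: W = nRΔT = (1.66)(8.314)(148) = 2043 J.
ΔU = nCᵥΔT with Cᵥ = 3R/2: ΔU = (1.66)(12.47)(148) = 3064 J.
Q = ΔU + W = 3064 + 2043 = 5106 J.

Q ≈ 5.11 kJ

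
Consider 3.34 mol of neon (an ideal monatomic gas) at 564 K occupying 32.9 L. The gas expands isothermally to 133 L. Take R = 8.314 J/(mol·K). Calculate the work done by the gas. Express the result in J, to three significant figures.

Isothermal: W = nRT ln(V₂/V₁).
W = (3.34)(8.314)(564) × ln(133/32.9)
  = 15662 × 1.397
W_by_gas = 21877 J.

W ≈ 21900 J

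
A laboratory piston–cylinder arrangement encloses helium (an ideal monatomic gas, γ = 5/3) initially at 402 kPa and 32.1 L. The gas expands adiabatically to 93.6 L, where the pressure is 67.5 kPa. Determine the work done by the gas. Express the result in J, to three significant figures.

Adiabatic: W = (P₁V₁ − P₂V₂)/(γ − 1) with γ = 5/3.
P₁V₁ = 12904 J, P₂V₂ = 6318 J.
W = (12904 − 6318) / 0.6667 = 9879 J.

W ≈ 9880 J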